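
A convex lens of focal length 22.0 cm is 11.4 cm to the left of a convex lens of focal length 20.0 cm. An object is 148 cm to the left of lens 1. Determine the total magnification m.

Lens 1: 1/d_i1 = 1/(22.0) − 1/(148) = 0.03870, so d_i1 = 25.84 cm; m₁ = −d_i1/d_o1 = -0.1746.
d_o2 = 11.4 − (25.84) = -14.44 cm (virtual object).
Lens 2: 1/d_i2 = 1/(20.0) − 1/(-14.44) = 0.1193, so d_i2 = 8.386 cm; m₂ = −d_i2/d_o2 = +0.5807.
m = m₁·m₂ = (-0.1746)(+0.5807) = -0.101.

m = -0.101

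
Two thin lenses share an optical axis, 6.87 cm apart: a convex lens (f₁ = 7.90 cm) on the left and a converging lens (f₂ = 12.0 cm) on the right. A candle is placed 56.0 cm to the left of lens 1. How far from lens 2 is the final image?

1.95 cm

Lens 1: 1/d_i1 = 1/f₁ − 1/d_o1 = 1/(7.90) − 1/(56.0) = 0.1087, so d_i1 = 9.198 cm.
The intermediate image is 9.198 cm to the right of lens 1, which lies 2.328 cm to the right of lens 2 — a virtual object — so d_o2 = −2.328 cm.
Lens 2: 1/d_i2 = 1/f₂ − 1/d_o2 = 1/(12.0) − 1/(-2.328) = 0.5129, so d_i2 = 1.95 cm.
The final image is real, 1.95 cm to the right of lens 2 (overall magnification ≈ -0.14).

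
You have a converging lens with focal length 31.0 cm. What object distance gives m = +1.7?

m = −d_i/d_o ⇒ d_i = −m·d_o.
1/f = 1/d_o + 1/d_i = 1/d_o − 1/(m·d_o) = (1 − 1/m)/d_o, so d_o = f(1 − 1/m) = (31.00)(1 − 1/(+1.7)) = 12.8 cm.

12.8 cm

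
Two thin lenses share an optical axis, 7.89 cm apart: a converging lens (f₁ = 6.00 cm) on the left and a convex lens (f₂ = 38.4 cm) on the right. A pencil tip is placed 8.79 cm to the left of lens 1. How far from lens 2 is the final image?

Lens 1: 1/d_i1 = 1/f₁ − 1/d_o1 = 1/(6.00) − 1/(8.79) = 0.05290, so d_i1 = 18.90 cm.
The intermediate image is 18.90 cm to the right of lens 1, which lies 11.01 cm to the right of lens 2 — a virtual object — so d_o2 = −11.01 cm.
Lens 2: 1/d_i2 = 1/f₂ − 1/d_o2 = 1/(38.4) − 1/(-11.01) = 0.1169, so d_i2 = 8.56 cm.
The final image is real, 8.56 cm to the right of lens 2 (overall magnification ≈ -1.7).

8.56 cm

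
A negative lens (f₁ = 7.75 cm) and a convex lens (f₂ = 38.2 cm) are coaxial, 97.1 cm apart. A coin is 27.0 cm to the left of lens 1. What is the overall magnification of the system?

f₁ = −7.75 cm (diverging).
Lens 1: 1/d_i1 = 1/(-7.75) − 1/(27.0) = -0.1661, so d_i1 = -6.022 cm; m₁ = −d_i1/d_o1 = +0.2230.
d_o2 = 97.1 − (-6.022) = 103.1 cm.
Lens 2: 1/d_i2 = 1/(38.2) − 1/(103.1) = 0.01648, so d_i2 = 60.68 cm; m₂ = −d_i2/d_o2 = -0.5886.
m = m₁·m₂ = (+0.2230)(-0.5886) = -0.131.

m = -0.131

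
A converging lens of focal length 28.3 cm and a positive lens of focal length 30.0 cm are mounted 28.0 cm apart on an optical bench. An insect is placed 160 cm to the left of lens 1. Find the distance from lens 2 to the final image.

Lens 1: 1/d_i1 = 1/f₁ − 1/d_o1 = 1/(28.3) − 1/(160) = 0.02909, so d_i1 = 34.38 cm.
The intermediate image is 34.38 cm to the right of lens 1, which lies 6.380 cm to the right of lens 2 — a virtual object — so d_o2 = −6.380 cm.
Lens 2: 1/d_i2 = 1/f₂ − 1/d_o2 = 1/(30.0) − 1/(-6.380) = 0.1901, so d_i2 = 5.26 cm.
The final image is real, 5.26 cm to the right of lens 2 (overall magnification ≈ -0.18).

5.26 cm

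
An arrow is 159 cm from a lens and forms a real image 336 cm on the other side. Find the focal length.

f = 108 cm (converging)

Real image ⇒ d_i = +336 cm.
1/f = 1/d_o + 1/d_i = 1/(159) + 1/(336) = 0.009265, so f = 108 cm.
Since f is positive, the lens is converging.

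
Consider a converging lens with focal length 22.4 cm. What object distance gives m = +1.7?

9.22 cm

m = −d_i/d_o ⇒ d_i = −m·d_o.
1/f = 1/d_o + 1/d_i = 1/d_o − 1/(m·d_o) = (1 − 1/m)/d_o, so d_o = f(1 − 1/m) = (22.40)(1 − 1/(+1.7)) = 9.22 cm.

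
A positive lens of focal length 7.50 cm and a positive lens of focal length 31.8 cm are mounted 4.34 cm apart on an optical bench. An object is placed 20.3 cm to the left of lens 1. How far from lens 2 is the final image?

6.10 cm

Lens 1: 1/d_i1 = 1/f₁ − 1/d_o1 = 1/(7.50) − 1/(20.3) = 0.08407, so d_i1 = 11.89 cm.
The intermediate image is 11.89 cm to the right of lens 1, which lies 7.550 cm to the right of lens 2 — a virtual object — so d_o2 = −7.550 cm.
Lens 2: 1/d_i2 = 1/f₂ − 1/d_o2 = 1/(31.8) − 1/(-7.550) = 0.1639, so d_i2 = 6.10 cm.
The final image is real, 6.10 cm to the right of lens 2 (overall magnification ≈ -0.47).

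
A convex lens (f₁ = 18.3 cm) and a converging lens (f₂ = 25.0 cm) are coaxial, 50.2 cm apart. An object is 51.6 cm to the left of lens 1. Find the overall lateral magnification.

Lens 1: 1/d_i1 = 1/(18.3) − 1/(51.6) = 0.03526, so d_i1 = 28.36 cm; m₁ = −d_i1/d_o1 = -0.5496.
d_o2 = 50.2 − (28.36) = 21.84 cm.
Lens 2: 1/d_i2 = 1/(25.0) − 1/(21.84) = -0.005788, so d_i2 = -172.8 cm; m₂ = −d_i2/d_o2 = +7.911.
m = m₁·m₂ = (-0.5496)(+7.911) = -4.35.

m = -4.35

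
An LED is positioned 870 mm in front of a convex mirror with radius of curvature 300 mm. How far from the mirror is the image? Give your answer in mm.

128 mm

f = R/2 = 300/2 = 150.0 mm; for a convex mirror, f = -150.0 mm.
Mirror equation: 1/d_i = 1/f − 1/d_o = 1/(-150.0) − 1/(870) = -0.006667 − 0.001149 = -0.007816, so d_i = -128 mm.
The image is virtual, upright and reduced, behind the mirror.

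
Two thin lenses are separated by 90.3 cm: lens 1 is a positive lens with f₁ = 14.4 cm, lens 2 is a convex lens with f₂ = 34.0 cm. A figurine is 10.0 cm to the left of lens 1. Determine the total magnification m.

m = -1.25

Lens 1: 1/d_i1 = 1/(14.4) − 1/(10.0) = -0.03056, so d_i1 = -32.73 cm; m₁ = −d_i1/d_o1 = +3.273.
d_o2 = 90.3 − (-32.73) = 123.0 cm.
Lens 2: 1/d_i2 = 1/(34.0) − 1/(123.0) = 0.02128, so d_i2 = 46.99 cm; m₂ = −d_i2/d_o2 = -0.3820.
m = m₁·m₂ = (+3.273)(-0.3820) = -1.25.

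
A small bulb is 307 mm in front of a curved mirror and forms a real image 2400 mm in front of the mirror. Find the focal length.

f = 272 mm (concave)

Real image ⇒ d_i = +2400 mm.
1/f = 1/d_o + 1/d_i = 1/(307) + 1/(2400) = 0.003674, so f = 272 mm.
Since f is positive, the curved mirror is concave.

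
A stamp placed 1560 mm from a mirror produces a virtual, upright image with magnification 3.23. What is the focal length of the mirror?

f = 2260 mm (concave)

m = −d_i/d_o ⇒ d_i = −m·d_o = −(+3.23)·(1560) = -5039 mm.
1/f = 1/d_o + 1/d_i = 1/(1560) + 1/(-5039) = 0.0004426, so f = 2260 mm.
Since f is positive, the mirror is concave.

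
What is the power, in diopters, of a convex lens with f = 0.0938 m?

P = 1/f = 1/(0.0938 m) = +10.7 D.

P = +10.7 D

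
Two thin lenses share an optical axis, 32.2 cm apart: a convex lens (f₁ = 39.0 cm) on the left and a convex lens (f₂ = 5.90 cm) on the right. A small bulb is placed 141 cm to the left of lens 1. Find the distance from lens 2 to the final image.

Lens 1: 1/d_i1 = 1/f₁ − 1/d_o1 = 1/(39.0) − 1/(141) = 0.01855, so d_i1 = 53.91 cm.
The intermediate image is 53.91 cm to the right of lens 1, which lies 21.71 cm to the right of lens 2 — a virtual object — so d_o2 = −21.71 cm.
Lens 2: 1/d_i2 = 1/f₂ − 1/d_o2 = 1/(5.90) − 1/(-21.71) = 0.2156, so d_i2 = 4.64 cm.
The final image is real, 4.64 cm to the right of lens 2 (overall magnification ≈ -0.082).

4.64 cm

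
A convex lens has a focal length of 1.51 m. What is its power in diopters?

P = +0.662 D

P = 1/f = 1/(1.51 m) = +0.662 D.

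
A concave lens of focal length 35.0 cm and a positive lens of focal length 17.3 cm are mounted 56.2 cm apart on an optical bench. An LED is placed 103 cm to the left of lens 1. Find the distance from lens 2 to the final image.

21.9 cm

Lens 1 is diverging, so f₁ = −35.0 cm.
Lens 1: 1/d_i1 = 1/f₁ − 1/d_o1 = 1/(-35.0) − 1/(103) = -0.03828, so d_i1 = -26.12 cm.
The intermediate image is 26.12 cm to the left of lens 1 (virtual), which is 56.2 − (-26.12) = 82.32 cm to the left of lens 2, so d_o2 = +82.32 cm.
Lens 2: 1/d_i2 = 1/f₂ − 1/d_o2 = 1/(17.3) − 1/(82.32) = 0.04566, so d_i2 = 21.9 cm.
The final image is real, 21.9 cm to the right of lens 2 (overall magnification ≈ -0.067).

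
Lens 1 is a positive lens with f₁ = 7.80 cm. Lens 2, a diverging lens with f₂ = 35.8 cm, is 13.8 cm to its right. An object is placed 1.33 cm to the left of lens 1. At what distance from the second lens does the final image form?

10.8 cm

Lens 1: 1/d_i1 = 1/f₁ − 1/d_o1 = 1/(7.80) − 1/(1.33) = -0.6237, so d_i1 = -1.603 cm.
The intermediate image is 1.603 cm to the left of lens 1 (virtual), which is 13.8 − (-1.603) = 15.40 cm to the left of lens 2, so d_o2 = +15.40 cm.
Lens 2 is diverging, so f₂ = −35.8 cm.
Lens 2: 1/d_i2 = 1/f₂ − 1/d_o2 = 1/(-35.8) − 1/(15.40) = -0.09287, so d_i2 = -10.8 cm.
The final image is virtual, 10.8 cm to the left of lens 2 (overall magnification ≈ 0.84).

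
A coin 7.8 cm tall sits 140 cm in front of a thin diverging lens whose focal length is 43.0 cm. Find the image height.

For a diverging lens, f = -43.0 cm.
1/d_i = 1/f − 1/d_o = 1/(-43.00) − 1/(140) = -0.03040, so d_i = -32.90 cm.
m = −d_i/d_o = +0.2350.
|h_i| = |m|·h_o = 0.2350 × 7.8 = 1.83 cm. The image is virtual, upright and reduced, on the same side as the object.

1.83 cm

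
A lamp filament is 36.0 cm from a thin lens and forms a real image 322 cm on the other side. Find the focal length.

f = 32.4 cm (converging)

Real image ⇒ d_i = +322 cm.
1/f = 1/d_o + 1/d_i = 1/(36.0) + 1/(322) = 0.03088, so f = 32.4 cm.
Since f is positive, the thin lens is converging.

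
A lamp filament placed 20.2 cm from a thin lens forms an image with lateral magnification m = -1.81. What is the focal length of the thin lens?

f = 13.0 cm (converging)

m = −d_i/d_o ⇒ d_i = −m·d_o = −(-1.81)·(20.2) = 36.56 cm.
1/f = 1/d_o + 1/d_i = 1/(20.2) + 1/(36.56) = 0.07686, so f = 13.0 cm.
Since f is positive, the thin lens is converging.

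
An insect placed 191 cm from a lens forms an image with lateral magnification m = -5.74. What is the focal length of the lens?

f = 163 cm (converging)

m = −d_i/d_o ⇒ d_i = −m·d_o = −(-5.74)·(191) = 1096 cm.
1/f = 1/d_o + 1/d_i = 1/(191) + 1/(1096) = 0.006148, so f = 163 cm.
Since f is positive, the lens is converging.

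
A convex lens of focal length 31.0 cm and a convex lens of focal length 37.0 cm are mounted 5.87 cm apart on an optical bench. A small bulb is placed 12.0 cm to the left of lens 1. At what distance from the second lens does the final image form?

81.5 cm

Lens 1: 1/d_i1 = 1/f₁ − 1/d_o1 = 1/(31.0) − 1/(12.0) = -0.05108, so d_i1 = -19.58 cm.
The intermediate image is 19.58 cm to the left of lens 1 (virtual), which is 5.87 − (-19.58) = 25.45 cm to the left of lens 2, so d_o2 = +25.45 cm.
Lens 2: 1/d_i2 = 1/f₂ − 1/d_o2 = 1/(37.0) − 1/(25.45) = -0.01227, so d_i2 = -81.5 cm.
The final image is virtual, 81.5 cm to the left of lens 2 (overall magnification ≈ 5.2).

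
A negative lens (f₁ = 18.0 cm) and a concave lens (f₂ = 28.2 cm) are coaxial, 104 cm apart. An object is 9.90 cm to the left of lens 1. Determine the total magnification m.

f₁ = −18.0 cm (diverging).
Lens 1: 1/d_i1 = 1/(-18.0) − 1/(9.90) = -0.1566, so d_i1 = -6.387 cm; m₁ = −d_i1/d_o1 = +0.6452.
d_o2 = 104 − (-6.387) = 110.4 cm.
f₂ = −28.2 cm (diverging).
Lens 2: 1/d_i2 = 1/(-28.2) − 1/(110.4) = -0.04452, so d_i2 = -22.46 cm; m₂ = −d_i2/d_o2 = +0.2035.
m = m₁·m₂ = (+0.6452)(+0.2035) = +0.131.

m = +0.131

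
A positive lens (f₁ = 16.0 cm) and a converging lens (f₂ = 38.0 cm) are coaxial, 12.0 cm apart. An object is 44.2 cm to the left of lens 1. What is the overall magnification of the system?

Lens 1: 1/d_i1 = 1/(16.0) − 1/(44.2) = 0.03988, so d_i1 = 25.08 cm; m₁ = −d_i1/d_o1 = -0.5674.
d_o2 = 12.0 − (25.08) = -13.08 cm (virtual object).
Lens 2: 1/d_i2 = 1/(38.0) − 1/(-13.08) = 0.1028, so d_i2 = 9.731 cm; m₂ = −d_i2/d_o2 = +0.7439.
m = m₁·m₂ = (-0.5674)(+0.7439) = -0.422.

m = -0.422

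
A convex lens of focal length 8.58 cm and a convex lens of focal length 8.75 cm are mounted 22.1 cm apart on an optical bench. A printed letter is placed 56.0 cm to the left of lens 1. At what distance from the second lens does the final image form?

32.5 cm

Lens 1: 1/d_i1 = 1/f₁ − 1/d_o1 = 1/(8.58) − 1/(56.0) = 0.09869, so d_i1 = 10.13 cm.
The intermediate image is 10.13 cm to the right of lens 1, which is 22.1 − (10.13) = 11.97 cm to the left of lens 2, so d_o2 = +11.97 cm.
Lens 2: 1/d_i2 = 1/f₂ − 1/d_o2 = 1/(8.75) − 1/(11.97) = 0.03074, so d_i2 = 32.5 cm.
The final image is real, 32.5 cm to the right of lens 2 (overall magnification ≈ 0.49).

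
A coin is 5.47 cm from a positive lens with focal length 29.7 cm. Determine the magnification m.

1/d_i = 1/f − 1/d_o = 1/(29.70) − 1/(5.47) = -0.1491, so d_i = -6.705 cm.
m = −d_i/d_o = −(-6.705)/(5.47) = +1.23.
The image is virtual, upright and enlarged, on the same side as the object.

m = +1.23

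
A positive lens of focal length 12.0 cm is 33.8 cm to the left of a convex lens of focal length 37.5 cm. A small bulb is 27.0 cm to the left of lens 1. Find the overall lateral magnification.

Lens 1: 1/d_i1 = 1/(12.0) − 1/(27.0) = 0.04630, so d_i1 = 21.60 cm; m₁ = −d_i1/d_o1 = -0.8000.
d_o2 = 33.8 − (21.60) = 12.20 cm.
Lens 2: 1/d_i2 = 1/(37.5) − 1/(12.20) = -0.05530, so d_i2 = -18.08 cm; m₂ = −d_i2/d_o2 = +1.482.
m = m₁·m₂ = (-0.8000)(+1.482) = -1.19.

m = -1.19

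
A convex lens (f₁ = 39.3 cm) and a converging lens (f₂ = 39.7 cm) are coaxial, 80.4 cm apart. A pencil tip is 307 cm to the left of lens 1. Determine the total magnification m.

m = -1.33

Lens 1: 1/d_i1 = 1/(39.3) − 1/(307) = 0.02219, so d_i1 = 45.07 cm; m₁ = −d_i1/d_o1 = -0.1468.
d_o2 = 80.4 − (45.07) = 35.33 cm.
Lens 2: 1/d_i2 = 1/(39.7) − 1/(35.33) = -0.003116, so d_i2 = -321.0 cm; m₂ = −d_i2/d_o2 = +9.085.
m = m₁·m₂ = (-0.1468)(+9.085) = -1.33.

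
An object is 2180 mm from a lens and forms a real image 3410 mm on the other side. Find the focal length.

f = 1330 mm (converging)

Real image ⇒ d_i = +3410 mm.
1/f = 1/d_o + 1/d_i = 1/(2180) + 1/(3410) = 0.0007520, so f = 1330 mm.
Since f is positive, the lens is converging.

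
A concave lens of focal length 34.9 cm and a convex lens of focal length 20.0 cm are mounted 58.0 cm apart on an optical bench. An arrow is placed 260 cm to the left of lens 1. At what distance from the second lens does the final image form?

Lens 1 is diverging, so f₁ = −34.9 cm.
Lens 1: 1/d_i1 = 1/f₁ − 1/d_o1 = 1/(-34.9) − 1/(260) = -0.03250, so d_i1 = -30.77 cm.
The intermediate image is 30.77 cm to the left of lens 1 (virtual), which is 58.0 − (-30.77) = 88.77 cm to the left of lens 2, so d_o2 = +88.77 cm.
Lens 2: 1/d_i2 = 1/f₂ − 1/d_o2 = 1/(20.0) − 1/(88.77) = 0.03873, so d_i2 = 25.8 cm.
The final image is real, 25.8 cm to the right of lens 2 (overall magnification ≈ -0.034).

25.8 cm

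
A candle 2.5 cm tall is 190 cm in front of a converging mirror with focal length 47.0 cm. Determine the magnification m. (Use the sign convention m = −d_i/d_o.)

1/d_i = 1/f − 1/d_o = 1/(47.00) − 1/(190) = 0.01601, so d_i = 62.45 cm.
m = −d_i/d_o = −(62.45)/(190) = -0.329.
The image is real, inverted and reduced, in front of the mirror.

m = -0.329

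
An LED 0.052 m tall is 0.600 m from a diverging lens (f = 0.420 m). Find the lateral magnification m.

m = +0.412

For a diverging lens, f = -0.420 m.
1/d_i = 1/f − 1/d_o = 1/(-0.4200) − 1/(0.600) = -4.048, so d_i = -0.2471 m.
m = −d_i/d_o = −(-0.2471)/(0.600) = +0.412.
The image is virtual, upright and reduced, on the same side as the object.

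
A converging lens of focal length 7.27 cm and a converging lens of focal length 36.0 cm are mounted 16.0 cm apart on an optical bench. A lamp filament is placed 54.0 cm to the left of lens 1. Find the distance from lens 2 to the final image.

Lens 1: 1/d_i1 = 1/f₁ − 1/d_o1 = 1/(7.27) − 1/(54.0) = 0.1190, so d_i1 = 8.401 cm.
The intermediate image is 8.401 cm to the right of lens 1, which is 16.0 − (8.401) = 7.599 cm to the left of lens 2, so d_o2 = +7.599 cm.
Lens 2: 1/d_i2 = 1/f₂ − 1/d_o2 = 1/(36.0) − 1/(7.599) = -0.1038, so d_i2 = -9.63 cm.
The final image is virtual, 9.63 cm to the left of lens 2 (overall magnification ≈ -0.20).

9.63 cm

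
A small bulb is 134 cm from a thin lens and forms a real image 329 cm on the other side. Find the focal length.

f = 95.2 cm (converging)

Real image ⇒ d_i = +329 cm.
1/f = 1/d_o + 1/d_i = 1/(134) + 1/(329) = 0.01050, so f = 95.2 cm.
Since f is positive, the thin lens is converging.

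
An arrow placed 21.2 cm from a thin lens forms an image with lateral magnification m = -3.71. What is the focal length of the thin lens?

f = 16.7 cm (converging)

m = −d_i/d_o ⇒ d_i = −m·d_o = −(-3.71)·(21.2) = 78.65 cm.
1/f = 1/d_o + 1/d_i = 1/(21.2) + 1/(78.65) = 0.05988, so f = 16.7 cm.
Since f is positive, the thin lens is converging.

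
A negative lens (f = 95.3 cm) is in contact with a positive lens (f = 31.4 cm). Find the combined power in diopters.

P₁ = 1/f₁ = 1/(-0.953 m) = -1.049 D; P₂ = 1/f₂ = 1/(0.314 m) = +3.185 D.
For thin lenses in contact, P = P₁ + P₂ = (-1.049) + (+3.185) = +2.14 D.

P = +2.14 D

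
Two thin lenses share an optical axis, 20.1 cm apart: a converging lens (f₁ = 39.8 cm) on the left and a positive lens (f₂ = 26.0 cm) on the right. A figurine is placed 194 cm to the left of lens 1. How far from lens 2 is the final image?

Lens 1: 1/d_i1 = 1/f₁ − 1/d_o1 = 1/(39.8) − 1/(194) = 0.01997, so d_i1 = 50.07 cm.
The intermediate image is 50.07 cm to the right of lens 1, which lies 29.97 cm to the right of lens 2 — a virtual object — so d_o2 = −29.97 cm.
Lens 2: 1/d_i2 = 1/f₂ − 1/d_o2 = 1/(26.0) − 1/(-29.97) = 0.07183, so d_i2 = 13.9 cm.
The final image is real, 13.9 cm to the right of lens 2 (overall magnification ≈ -0.12).

13.9 cm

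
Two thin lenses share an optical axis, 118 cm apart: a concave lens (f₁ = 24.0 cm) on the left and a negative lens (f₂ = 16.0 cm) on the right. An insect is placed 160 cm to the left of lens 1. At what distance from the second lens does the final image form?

Lens 1 is diverging, so f₁ = −24.0 cm.
Lens 1: 1/d_i1 = 1/f₁ − 1/d_o1 = 1/(-24.0) − 1/(160) = -0.04792, so d_i1 = -20.87 cm.
The intermediate image is 20.87 cm to the left of lens 1 (virtual), which is 118 − (-20.87) = 138.9 cm to the left of lens 2, so d_o2 = +138.9 cm.
Lens 2 is diverging, so f₂ = −16.0 cm.
Lens 2: 1/d_i2 = 1/f₂ − 1/d_o2 = 1/(-16.0) − 1/(138.9) = -0.06970, so d_i2 = -14.3 cm.
The final image is virtual, 14.3 cm to the left of lens 2 (overall magnification ≈ 0.013).

14.3 cm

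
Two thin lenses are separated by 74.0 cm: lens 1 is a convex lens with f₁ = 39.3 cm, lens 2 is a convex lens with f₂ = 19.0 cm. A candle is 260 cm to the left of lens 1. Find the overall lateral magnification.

Lens 1: 1/d_i1 = 1/(39.3) − 1/(260) = 0.02160, so d_i1 = 46.30 cm; m₁ = −d_i1/d_o1 = -0.1781.
d_o2 = 74.0 − (46.30) = 27.70 cm.
Lens 2: 1/d_i2 = 1/(19.0) − 1/(27.70) = 0.01653, so d_i2 = 60.49 cm; m₂ = −d_i2/d_o2 = -2.184.
m = m₁·m₂ = (-0.1781)(-2.184) = +0.389.

m = +0.389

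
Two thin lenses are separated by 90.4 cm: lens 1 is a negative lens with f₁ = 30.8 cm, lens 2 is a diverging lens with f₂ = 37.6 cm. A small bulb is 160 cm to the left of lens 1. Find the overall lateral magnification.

f₁ = −30.8 cm (diverging).
Lens 1: 1/d_i1 = 1/(-30.8) − 1/(160) = -0.03872, so d_i1 = -25.83 cm; m₁ = −d_i1/d_o1 = +0.1614.
d_o2 = 90.4 − (-25.83) = 116.2 cm.
f₂ = −37.6 cm (diverging).
Lens 2: 1/d_i2 = 1/(-37.6) − 1/(116.2) = -0.03520, so d_i2 = -28.41 cm; m₂ = −d_i2/d_o2 = +0.2445.
m = m₁·m₂ = (+0.1614)(+0.2445) = +0.0395.

m = +0.0395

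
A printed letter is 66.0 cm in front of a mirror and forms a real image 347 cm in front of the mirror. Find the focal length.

f = 55.5 cm (concave)

Real image ⇒ d_i = +347 cm.
1/f = 1/d_o + 1/d_i = 1/(66.0) + 1/(347) = 0.01803, so f = 55.5 cm.
Since f is positive, the mirror is concave.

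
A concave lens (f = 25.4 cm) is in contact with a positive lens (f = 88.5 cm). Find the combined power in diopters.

P = -2.81 D

P₁ = 1/f₁ = 1/(-0.254 m) = -3.937 D; P₂ = 1/f₂ = 1/(0.885 m) = +1.130 D.
For thin lenses in contact, P = P₁ + P₂ = (-3.937) + (+1.130) = -2.81 D.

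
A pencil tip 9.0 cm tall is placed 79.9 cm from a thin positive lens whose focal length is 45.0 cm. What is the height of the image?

11.6 cm

1/d_i = 1/f − 1/d_o = 1/(45.00) − 1/(79.9) = 0.009707, so d_i = 103.0 cm.
m = −d_i/d_o = -1.289.
|h_i| = |m|·h_o = 1.289 × 9.0 = 11.6 cm. The image is real, inverted and enlarged, on the far side of the lens.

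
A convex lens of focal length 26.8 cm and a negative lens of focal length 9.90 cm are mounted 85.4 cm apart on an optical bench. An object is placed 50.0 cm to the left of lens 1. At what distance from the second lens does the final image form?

Lens 1: 1/d_i1 = 1/f₁ − 1/d_o1 = 1/(26.8) − 1/(50.0) = 0.01731, so d_i1 = 57.76 cm.
The intermediate image is 57.76 cm to the right of lens 1, which is 85.4 − (57.76) = 27.64 cm to the left of lens 2, so d_o2 = +27.64 cm.
Lens 2 is diverging, so f₂ = −9.90 cm.
Lens 2: 1/d_i2 = 1/f₂ − 1/d_o2 = 1/(-9.90) − 1/(27.64) = -0.1372, so d_i2 = -7.29 cm.
The final image is virtual, 7.29 cm to the left of lens 2 (overall magnification ≈ -0.30).

7.29 cm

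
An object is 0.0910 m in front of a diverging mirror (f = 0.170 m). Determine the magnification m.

m = +0.651

For a diverging mirror, f = -0.170 m.
1/d_i = 1/f − 1/d_o = 1/(-0.1700) − 1/(0.0910) = -16.87, so d_i = -0.05927 m.
m = −d_i/d_o = −(-0.05927)/(0.0910) = +0.651.
The image is virtual, upright and reduced, behind the mirror.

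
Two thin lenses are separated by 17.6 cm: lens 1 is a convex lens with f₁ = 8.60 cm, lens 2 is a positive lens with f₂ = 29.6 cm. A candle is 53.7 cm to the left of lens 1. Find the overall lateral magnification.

Lens 1: 1/d_i1 = 1/(8.60) − 1/(53.7) = 0.09766, so d_i1 = 10.24 cm; m₁ = −d_i1/d_o1 = -0.1907.
d_o2 = 17.6 − (10.24) = 7.360 cm.
Lens 2: 1/d_i2 = 1/(29.6) − 1/(7.360) = -0.1021, so d_i2 = -9.796 cm; m₂ = −d_i2/d_o2 = +1.331.
m = m₁·m₂ = (-0.1907)(+1.331) = -0.254.

m = -0.254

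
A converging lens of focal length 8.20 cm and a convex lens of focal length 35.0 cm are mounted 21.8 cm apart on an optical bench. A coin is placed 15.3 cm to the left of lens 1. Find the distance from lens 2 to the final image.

Lens 1: 1/d_i1 = 1/f₁ − 1/d_o1 = 1/(8.20) − 1/(15.3) = 0.05659, so d_i1 = 17.67 cm.
The intermediate image is 17.67 cm to the right of lens 1, which is 21.8 − (17.67) = 4.130 cm to the left of lens 2, so d_o2 = +4.130 cm.
Lens 2: 1/d_i2 = 1/f₂ − 1/d_o2 = 1/(35.0) − 1/(4.130) = -0.2136, so d_i2 = -4.68 cm.
The final image is virtual, 4.68 cm to the left of lens 2 (overall magnification ≈ -1.3).

4.68 cm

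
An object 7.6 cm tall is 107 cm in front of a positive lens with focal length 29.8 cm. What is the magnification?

m = -0.386

1/d_i = 1/f − 1/d_o = 1/(29.80) − 1/(107) = 0.02421, so d_i = 41.30 cm.
m = −d_i/d_o = −(41.30)/(107) = -0.386.
The image is real, inverted and reduced, on the far side of the lens.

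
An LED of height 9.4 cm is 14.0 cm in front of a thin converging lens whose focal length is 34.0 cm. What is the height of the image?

16.0 cm

1/d_i = 1/f − 1/d_o = 1/(34.00) − 1/(14.0) = -0.04202, so d_i = -23.80 cm.
m = −d_i/d_o = +1.700.
|h_i| = |m|·h_o = 1.700 × 9.4 = 16.0 cm. The image is virtual, upright and enlarged, on the same side as the object.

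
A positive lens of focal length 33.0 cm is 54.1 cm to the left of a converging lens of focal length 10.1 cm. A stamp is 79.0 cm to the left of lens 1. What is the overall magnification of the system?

Lens 1: 1/d_i1 = 1/(33.0) − 1/(79.0) = 0.01764, so d_i1 = 56.67 cm; m₁ = −d_i1/d_o1 = -0.7173.
d_o2 = 54.1 − (56.67) = -2.570 cm (virtual object).
Lens 2: 1/d_i2 = 1/(10.1) − 1/(-2.570) = 0.4881, so d_i2 = 2.049 cm; m₂ = −d_i2/d_o2 = +0.7972.
m = m₁·m₂ = (-0.7173)(+0.7972) = -0.572.

m = -0.572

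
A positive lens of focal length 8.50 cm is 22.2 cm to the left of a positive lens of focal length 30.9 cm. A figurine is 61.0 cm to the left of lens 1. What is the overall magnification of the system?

m = -0.269

Lens 1: 1/d_i1 = 1/(8.50) − 1/(61.0) = 0.1013, so d_i1 = 9.876 cm; m₁ = −d_i1/d_o1 = -0.1619.
d_o2 = 22.2 − (9.876) = 12.32 cm.
Lens 2: 1/d_i2 = 1/(30.9) − 1/(12.32) = -0.04881, so d_i2 = -20.49 cm; m₂ = −d_i2/d_o2 = +1.663.
m = m₁·m₂ = (-0.1619)(+1.663) = -0.269.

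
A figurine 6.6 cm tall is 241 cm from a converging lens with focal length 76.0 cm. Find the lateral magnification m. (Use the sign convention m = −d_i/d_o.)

m = -0.461

1/d_i = 1/f − 1/d_o = 1/(76.00) − 1/(241) = 0.009009, so d_i = 111.0 cm.
m = −d_i/d_o = −(111.0)/(241) = -0.461.
The image is real, inverted and reduced, on the far side of the lens.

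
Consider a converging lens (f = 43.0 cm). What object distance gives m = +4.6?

m = −d_i/d_o ⇒ d_i = −m·d_o.
1/f = 1/d_o + 1/d_i = 1/d_o − 1/(m·d_o) = (1 − 1/m)/d_o, so d_o = f(1 − 1/m) = (43.00)(1 − 1/(+4.6)) = 33.7 cm.

33.7 cm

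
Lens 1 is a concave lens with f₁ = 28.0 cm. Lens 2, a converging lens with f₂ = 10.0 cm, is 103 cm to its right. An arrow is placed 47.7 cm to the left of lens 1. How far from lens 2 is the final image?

Lens 1 is diverging, so f₁ = −28.0 cm.
Lens 1: 1/d_i1 = 1/f₁ − 1/d_o1 = 1/(-28.0) − 1/(47.7) = -0.05668, so d_i1 = -17.64 cm.
The intermediate image is 17.64 cm to the left of lens 1 (virtual), which is 103 − (-17.64) = 120.6 cm to the left of lens 2, so d_o2 = +120.6 cm.
Lens 2: 1/d_i2 = 1/f₂ − 1/d_o2 = 1/(10.0) − 1/(120.6) = 0.09171, so d_i2 = 10.9 cm.
The final image is real, 10.9 cm to the right of lens 2 (overall magnification ≈ -0.033).

10.9 cm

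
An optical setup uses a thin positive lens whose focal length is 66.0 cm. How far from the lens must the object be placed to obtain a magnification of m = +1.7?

m = −d_i/d_o ⇒ d_i = −m·d_o.
1/f = 1/d_o + 1/d_i = 1/d_o − 1/(m·d_o) = (1 − 1/m)/d_o, so d_o = f(1 − 1/m) = (66.00)(1 − 1/(+1.7)) = 27.2 cm.

27.2 cm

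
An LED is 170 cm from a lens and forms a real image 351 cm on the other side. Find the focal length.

f = 115 cm (converging)

Real image ⇒ d_i = +351 cm.
1/f = 1/d_o + 1/d_i = 1/(170) + 1/(351) = 0.008731, so f = 115 cm.
Since f is positive, the lens is converging.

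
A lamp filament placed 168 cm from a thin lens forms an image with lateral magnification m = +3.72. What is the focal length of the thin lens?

m = −d_i/d_o ⇒ d_i = −m·d_o = −(+3.72)·(168) = -625.0 cm.
1/f = 1/d_o + 1/d_i = 1/(168) + 1/(-625.0) = 0.004352, so f = 230 cm.
Since f is positive, the thin lens is converging.

f = 230 cm (converging)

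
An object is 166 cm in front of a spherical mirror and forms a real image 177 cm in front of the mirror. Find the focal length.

f = 85.7 cm (concave)

Real image ⇒ d_i = +177 cm.
1/f = 1/d_o + 1/d_i = 1/(166) + 1/(177) = 0.01167, so f = 85.7 cm.
Since f is positive, the spherical mirror is concave.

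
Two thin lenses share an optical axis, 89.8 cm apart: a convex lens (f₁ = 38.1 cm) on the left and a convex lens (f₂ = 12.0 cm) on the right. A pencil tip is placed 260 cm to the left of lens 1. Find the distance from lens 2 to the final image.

16.3 cm

Lens 1: 1/d_i1 = 1/f₁ − 1/d_o1 = 1/(38.1) − 1/(260) = 0.02240, so d_i1 = 44.64 cm.
The intermediate image is 44.64 cm to the right of lens 1, which is 89.8 − (44.64) = 45.16 cm to the left of lens 2, so d_o2 = +45.16 cm.
Lens 2: 1/d_i2 = 1/f₂ − 1/d_o2 = 1/(12.0) − 1/(45.16) = 0.06119, so d_i2 = 16.3 cm.
The final image is real, 16.3 cm to the right of lens 2 (overall magnification ≈ 0.062).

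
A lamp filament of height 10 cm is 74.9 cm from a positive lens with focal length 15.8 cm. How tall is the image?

1/d_i = 1/f − 1/d_o = 1/(15.80) − 1/(74.9) = 0.04994, so d_i = 20.02 cm.
m = −d_i/d_o = -0.2673.
|h_i| = |m|·h_o = 0.2673 × 10 = 2.67 cm. The image is real, inverted and reduced, on the far side of the lens.

2.67 cm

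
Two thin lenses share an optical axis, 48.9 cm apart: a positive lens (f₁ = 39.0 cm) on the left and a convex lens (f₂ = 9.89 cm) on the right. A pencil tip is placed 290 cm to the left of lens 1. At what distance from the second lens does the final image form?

6.28 cm

Lens 1: 1/d_i1 = 1/f₁ − 1/d_o1 = 1/(39.0) − 1/(290) = 0.02219, so d_i1 = 45.06 cm.
The intermediate image is 45.06 cm to the right of lens 1, which is 48.9 − (45.06) = 3.840 cm to the left of lens 2, so d_o2 = +3.840 cm.
Lens 2: 1/d_i2 = 1/f₂ − 1/d_o2 = 1/(9.89) − 1/(3.840) = -0.1593, so d_i2 = -6.28 cm.
The final image is virtual, 6.28 cm to the left of lens 2 (overall magnification ≈ -0.25).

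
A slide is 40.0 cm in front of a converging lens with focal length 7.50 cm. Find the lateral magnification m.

m = -0.231

1/d_i = 1/f − 1/d_o = 1/(7.500) − 1/(40.0) = 0.1083, so d_i = 9.231 cm.
m = −d_i/d_o = −(9.231)/(40.0) = -0.231.
The image is real, inverted and reduced, on the far side of the lens.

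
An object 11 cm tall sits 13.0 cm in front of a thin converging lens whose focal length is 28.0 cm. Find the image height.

1/d_i = 1/f − 1/d_o = 1/(28.00) − 1/(13.0) = -0.04121, so d_i = -24.27 cm.
m = −d_i/d_o = +1.867.
|h_i| = |m|·h_o = 1.867 × 11 = 20.5 cm. The image is virtual, upright and enlarged, on the same side as the object.

20.5 cm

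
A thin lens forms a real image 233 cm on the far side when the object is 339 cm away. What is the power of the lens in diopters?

P = +0.724 D

d_i = +233 cm.
1/f = 1/d_o + 1/d_i = 1/(339) + 1/(233) = 0.007242 cm⁻¹.
f = 138.1 cm = 1.381 m, so P = 1/f = +0.724 D.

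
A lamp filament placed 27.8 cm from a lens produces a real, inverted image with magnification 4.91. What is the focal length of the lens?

f = 23.1 cm (converging)

m = −d_i/d_o ⇒ d_i = −m·d_o = −(-4.91)·(27.8) = 136.5 cm.
1/f = 1/d_o + 1/d_i = 1/(27.8) + 1/(136.5) = 0.04330, so f = 23.1 cm.
Since f is positive, the lens is converging.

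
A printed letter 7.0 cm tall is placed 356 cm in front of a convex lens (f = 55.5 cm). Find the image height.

1.29 cm

1/d_i = 1/f − 1/d_o = 1/(55.50) − 1/(356) = 0.01521, so d_i = 65.75 cm.
m = −d_i/d_o = -0.1847.
|h_i| = |m|·h_o = 0.1847 × 7.0 = 1.29 cm. The image is real, inverted and reduced, on the far side of the lens.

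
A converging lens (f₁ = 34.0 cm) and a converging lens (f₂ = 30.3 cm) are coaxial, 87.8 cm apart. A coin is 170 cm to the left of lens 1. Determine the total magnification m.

m = +0.505

Lens 1: 1/d_i1 = 1/(34.0) − 1/(170) = 0.02353, so d_i1 = 42.50 cm; m₁ = −d_i1/d_o1 = -0.2500.
d_o2 = 87.8 − (42.50) = 45.30 cm.
Lens 2: 1/d_i2 = 1/(30.3) − 1/(45.30) = 0.01093, so d_i2 = 91.51 cm; m₂ = −d_i2/d_o2 = -2.020.
m = m₁·m₂ = (-0.2500)(-2.020) = +0.505.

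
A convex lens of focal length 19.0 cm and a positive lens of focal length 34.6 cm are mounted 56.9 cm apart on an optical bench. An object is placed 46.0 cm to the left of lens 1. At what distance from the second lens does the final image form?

84.3 cm

Lens 1: 1/d_i1 = 1/f₁ − 1/d_o1 = 1/(19.0) − 1/(46.0) = 0.03089, so d_i1 = 32.37 cm.
The intermediate image is 32.37 cm to the right of lens 1, which is 56.9 − (32.37) = 24.53 cm to the left of lens 2, so d_o2 = +24.53 cm.
Lens 2: 1/d_i2 = 1/f₂ − 1/d_o2 = 1/(34.6) − 1/(24.53) = -0.01186, so d_i2 = -84.3 cm.
The final image is virtual, 84.3 cm to the left of lens 2 (overall magnification ≈ -2.4).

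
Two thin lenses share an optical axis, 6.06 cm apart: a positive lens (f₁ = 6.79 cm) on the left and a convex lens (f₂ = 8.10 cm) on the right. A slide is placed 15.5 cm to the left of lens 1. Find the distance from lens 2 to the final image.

3.45 cm

Lens 1: 1/d_i1 = 1/f₁ − 1/d_o1 = 1/(6.79) − 1/(15.5) = 0.08276, so d_i1 = 12.08 cm.
The intermediate image is 12.08 cm to the right of lens 1, which lies 6.020 cm to the right of lens 2 — a virtual object — so d_o2 = −6.020 cm.
Lens 2: 1/d_i2 = 1/f₂ − 1/d_o2 = 1/(8.10) − 1/(-6.020) = 0.2896, so d_i2 = 3.45 cm.
The final image is real, 3.45 cm to the right of lens 2 (overall magnification ≈ -0.45).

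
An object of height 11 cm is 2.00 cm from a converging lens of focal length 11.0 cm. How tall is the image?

13.4 cm

1/d_i = 1/f − 1/d_o = 1/(11.00) − 1/(2.00) = -0.4091, so d_i = -2.444 cm.
m = −d_i/d_o = +1.222.
|h_i| = |m|·h_o = 1.222 × 11 = 13.4 cm. The image is virtual, upright and enlarged, on the same side as the object.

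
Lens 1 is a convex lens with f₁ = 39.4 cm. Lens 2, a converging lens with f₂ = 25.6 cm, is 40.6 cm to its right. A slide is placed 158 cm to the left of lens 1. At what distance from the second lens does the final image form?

8.12 cm

Lens 1: 1/d_i1 = 1/f₁ − 1/d_o1 = 1/(39.4) − 1/(158) = 0.01905, so d_i1 = 52.49 cm.
The intermediate image is 52.49 cm to the right of lens 1, which lies 11.89 cm to the right of lens 2 — a virtual object — so d_o2 = −11.89 cm.
Lens 2: 1/d_i2 = 1/f₂ − 1/d_o2 = 1/(25.6) − 1/(-11.89) = 0.1232, so d_i2 = 8.12 cm.
The final image is real, 8.12 cm to the right of lens 2 (overall magnification ≈ -0.23).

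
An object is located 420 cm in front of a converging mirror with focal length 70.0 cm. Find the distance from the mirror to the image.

Mirror equation: 1/d_i = 1/f − 1/d_o = 1/(70.00) − 1/(420) = 0.01429 − 0.002381 = 0.01190, so d_i = 84.0 cm.
The image is real, inverted and reduced, in front of the mirror.

84.0 cm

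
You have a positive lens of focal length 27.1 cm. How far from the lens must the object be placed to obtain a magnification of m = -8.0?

30.5 cm

m = −d_i/d_o ⇒ d_i = −m·d_o.
1/f = 1/d_o + 1/d_i = 1/d_o − 1/(m·d_o) = (1 − 1/m)/d_o, so d_o = f(1 − 1/m) = (27.10)(1 − 1/(-8.0)) = 30.5 cm.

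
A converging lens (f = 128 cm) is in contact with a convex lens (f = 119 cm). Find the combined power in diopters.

P = +1.62 D

P₁ = 1/f₁ = 1/(1.28 m) = +0.7812 D; P₂ = 1/f₂ = 1/(1.19 m) = +0.8403 D.
For thin lenses in contact, P = P₁ + P₂ = (+0.7812) + (+0.8403) = +1.62 D.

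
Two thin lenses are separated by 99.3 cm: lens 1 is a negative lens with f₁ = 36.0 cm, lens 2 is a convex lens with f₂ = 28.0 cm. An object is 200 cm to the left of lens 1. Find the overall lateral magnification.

m = -0.0420

f₁ = −36.0 cm (diverging).
Lens 1: 1/d_i1 = 1/(-36.0) − 1/(200) = -0.03278, so d_i1 = -30.51 cm; m₁ = −d_i1/d_o1 = +0.1526.
d_o2 = 99.3 − (-30.51) = 129.8 cm.
Lens 2: 1/d_i2 = 1/(28.0) − 1/(129.8) = 0.02801, so d_i2 = 35.70 cm; m₂ = −d_i2/d_o2 = -0.2750.
m = m₁·m₂ = (+0.1526)(-0.2750) = -0.0420.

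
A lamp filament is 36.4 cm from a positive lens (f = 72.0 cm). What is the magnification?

1/d_i = 1/f − 1/d_o = 1/(72.00) − 1/(36.4) = -0.01358, so d_i = -73.62 cm.
m = −d_i/d_o = −(-73.62)/(36.4) = +2.02.
The image is virtual, upright and enlarged, on the same side as the object.

m = +2.02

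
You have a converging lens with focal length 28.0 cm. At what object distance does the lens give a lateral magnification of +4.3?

m = −d_i/d_o ⇒ d_i = −m·d_o.
1/f = 1/d_o + 1/d_i = 1/d_o − 1/(m·d_o) = (1 − 1/m)/d_o, so d_o = f(1 − 1/m) = (28.00)(1 − 1/(+4.3)) = 21.5 cm.

21.5 cm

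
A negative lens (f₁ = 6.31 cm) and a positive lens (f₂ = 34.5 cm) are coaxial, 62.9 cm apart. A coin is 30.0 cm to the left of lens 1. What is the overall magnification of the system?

f₁ = −6.31 cm (diverging).
Lens 1: 1/d_i1 = 1/(-6.31) − 1/(30.0) = -0.1918, so d_i1 = -5.213 cm; m₁ = −d_i1/d_o1 = +0.1738.
d_o2 = 62.9 − (-5.213) = 68.11 cm.
Lens 2: 1/d_i2 = 1/(34.5) − 1/(68.11) = 0.01430, so d_i2 = 69.91 cm; m₂ = −d_i2/d_o2 = -1.026.
m = m₁·m₂ = (+0.1738)(-1.026) = -0.178.

m = -0.178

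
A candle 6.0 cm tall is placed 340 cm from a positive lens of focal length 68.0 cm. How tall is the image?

1.50 cm

1/d_i = 1/f − 1/d_o = 1/(68.00) − 1/(340) = 0.01176, so d_i = 85.00 cm.
m = −d_i/d_o = -0.2500.
|h_i| = |m|·h_o = 0.2500 × 6.0 = 1.50 cm. The image is real, inverted and reduced, on the far side of the lens.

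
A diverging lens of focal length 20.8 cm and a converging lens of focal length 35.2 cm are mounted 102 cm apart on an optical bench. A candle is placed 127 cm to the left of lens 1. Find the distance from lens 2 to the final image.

Lens 1 is diverging, so f₁ = −20.8 cm.
Lens 1: 1/d_i1 = 1/f₁ − 1/d_o1 = 1/(-20.8) − 1/(127) = -0.05595, so d_i1 = -17.87 cm.
The intermediate image is 17.87 cm to the left of lens 1 (virtual), which is 102 − (-17.87) = 119.9 cm to the left of lens 2, so d_o2 = +119.9 cm.
Lens 2: 1/d_i2 = 1/f₂ − 1/d_o2 = 1/(35.2) − 1/(119.9) = 0.02007, so d_i2 = 49.8 cm.
The final image is real, 49.8 cm to the right of lens 2 (overall magnification ≈ -0.059).

49.8 cm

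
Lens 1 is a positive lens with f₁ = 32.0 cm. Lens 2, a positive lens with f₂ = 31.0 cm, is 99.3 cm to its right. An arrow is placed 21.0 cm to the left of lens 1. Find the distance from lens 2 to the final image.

38.4 cm

Lens 1: 1/d_i1 = 1/f₁ − 1/d_o1 = 1/(32.0) − 1/(21.0) = -0.01637, so d_i1 = -61.09 cm.
The intermediate image is 61.09 cm to the left of lens 1 (virtual), which is 99.3 − (-61.09) = 160.4 cm to the left of lens 2, so d_o2 = +160.4 cm.
Lens 2: 1/d_i2 = 1/f₂ − 1/d_o2 = 1/(31.0) − 1/(160.4) = 0.02602, so d_i2 = 38.4 cm.
The final image is real, 38.4 cm to the right of lens 2 (overall magnification ≈ -0.70).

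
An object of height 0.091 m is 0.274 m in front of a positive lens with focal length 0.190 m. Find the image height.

0.206 m

1/d_i = 1/f − 1/d_o = 1/(0.1900) − 1/(0.274) = 1.614, so d_i = 0.6198 m.
m = −d_i/d_o = -2.262.
|h_i| = |m|·h_o = 2.262 × 0.091 = 0.206 m. The image is real, inverted and enlarged, on the far side of the lens.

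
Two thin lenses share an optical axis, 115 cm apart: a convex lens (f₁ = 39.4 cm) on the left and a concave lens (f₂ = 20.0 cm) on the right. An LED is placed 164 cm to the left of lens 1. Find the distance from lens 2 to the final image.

Lens 1: 1/d_i1 = 1/f₁ − 1/d_o1 = 1/(39.4) − 1/(164) = 0.01928, so d_i1 = 51.86 cm.
The intermediate image is 51.86 cm to the right of lens 1, which is 115 − (51.86) = 63.14 cm to the left of lens 2, so d_o2 = +63.14 cm.
Lens 2 is diverging, so f₂ = −20.0 cm.
Lens 2: 1/d_i2 = 1/f₂ − 1/d_o2 = 1/(-20.0) − 1/(63.14) = -0.06584, so d_i2 = -15.2 cm.
The final image is virtual, 15.2 cm to the left of lens 2 (overall magnification ≈ -0.076).

15.2 cm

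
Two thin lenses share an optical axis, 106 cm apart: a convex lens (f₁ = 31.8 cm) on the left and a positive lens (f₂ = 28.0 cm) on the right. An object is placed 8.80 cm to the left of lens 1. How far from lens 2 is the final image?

36.7 cm

Lens 1: 1/d_i1 = 1/f₁ − 1/d_o1 = 1/(31.8) − 1/(8.80) = -0.08219, so d_i1 = -12.17 cm.
The intermediate image is 12.17 cm to the left of lens 1 (virtual), which is 106 − (-12.17) = 118.2 cm to the left of lens 2, so d_o2 = +118.2 cm.
Lens 2: 1/d_i2 = 1/f₂ − 1/d_o2 = 1/(28.0) − 1/(118.2) = 0.02725, so d_i2 = 36.7 cm.
The final image is real, 36.7 cm to the right of lens 2 (overall magnification ≈ -0.43).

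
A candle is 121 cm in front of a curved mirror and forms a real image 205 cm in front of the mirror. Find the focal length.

f = 76.1 cm (concave)

Real image ⇒ d_i = +205 cm.
1/f = 1/d_o + 1/d_i = 1/(121) + 1/(205) = 0.01314, so f = 76.1 cm.
Since f is positive, the curved mirror is concave.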